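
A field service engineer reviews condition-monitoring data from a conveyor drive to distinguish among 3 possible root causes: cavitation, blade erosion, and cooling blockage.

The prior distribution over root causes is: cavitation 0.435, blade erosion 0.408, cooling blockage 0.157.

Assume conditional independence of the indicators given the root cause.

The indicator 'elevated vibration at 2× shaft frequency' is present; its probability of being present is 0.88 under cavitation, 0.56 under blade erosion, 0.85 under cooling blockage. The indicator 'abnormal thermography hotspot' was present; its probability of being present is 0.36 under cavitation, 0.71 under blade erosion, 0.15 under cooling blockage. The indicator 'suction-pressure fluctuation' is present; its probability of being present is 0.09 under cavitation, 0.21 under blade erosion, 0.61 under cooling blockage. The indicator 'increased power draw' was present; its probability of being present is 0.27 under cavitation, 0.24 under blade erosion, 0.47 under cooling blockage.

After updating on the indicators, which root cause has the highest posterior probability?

blade erosion

Multiply each prior by the joint likelihood of the indicator pattern:
  cavitation: 0.435 × 0.88 × 0.36 × 0.09 × 0.27 = 0.0033487
  blade erosion: 0.408 × 0.56 × 0.71 × 0.21 × 0.24 = 0.0081759
  cooling blockage: 0.157 × 0.85 × 0.15 × 0.61 × 0.47 = 0.005739
The unnormalized weights sum to 0.017264.
P(cavitation | evidence) ≈ 0.0033487 / 0.017264 ≈ 0.194
P(blade erosion | evidence) ≈ 0.0081759 / 0.017264 ≈ 0.474
P(cooling blockage | evidence) ≈ 0.005739 / 0.017264 ≈ 0.332
The largest is 0.474, so blade erosion is most probable.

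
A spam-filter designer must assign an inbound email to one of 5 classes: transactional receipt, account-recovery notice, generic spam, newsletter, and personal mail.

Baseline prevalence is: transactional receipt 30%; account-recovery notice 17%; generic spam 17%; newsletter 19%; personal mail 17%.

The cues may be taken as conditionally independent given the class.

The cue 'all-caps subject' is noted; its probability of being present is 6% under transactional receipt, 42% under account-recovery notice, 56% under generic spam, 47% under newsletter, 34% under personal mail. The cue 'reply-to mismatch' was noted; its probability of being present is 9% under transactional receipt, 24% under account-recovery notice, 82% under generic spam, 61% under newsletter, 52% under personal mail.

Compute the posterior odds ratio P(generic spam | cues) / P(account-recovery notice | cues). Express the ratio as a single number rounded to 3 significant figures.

4.56

Posterior odds equal prior odds times the likelihood ratio; only the two competing hypotheses matter.
  generic spam: 0.17 × 0.56 × 0.82 = 0.078064
  account-recovery notice: 0.17 × 0.42 × 0.24 = 0.017136
Posterior odds = 0.078064 / 0.017136 ≈ 4.56.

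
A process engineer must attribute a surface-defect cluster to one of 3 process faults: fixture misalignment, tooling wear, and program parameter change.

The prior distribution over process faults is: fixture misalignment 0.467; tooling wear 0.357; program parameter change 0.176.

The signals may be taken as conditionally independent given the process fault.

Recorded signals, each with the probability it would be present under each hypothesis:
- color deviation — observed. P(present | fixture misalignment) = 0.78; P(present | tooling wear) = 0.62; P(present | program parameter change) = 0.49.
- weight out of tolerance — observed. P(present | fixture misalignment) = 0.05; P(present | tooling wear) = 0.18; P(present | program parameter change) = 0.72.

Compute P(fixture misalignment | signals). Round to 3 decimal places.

By Bayes' rule with conditional independence, the unnormalized weight for each hypothesis is prior × ∏ likelihoods:
  fixture misalignment: 0.467 × 0.78 × 0.05 = 0.018213
  tooling wear: 0.357 × 0.62 × 0.18 = 0.039841
  program parameter change: 0.176 × 0.49 × 0.72 = 0.062093
Marginal likelihood of the evidence = 0.12015.
P(fixture misalignment | evidence) = 0.018213 / 0.12015 ≈ 0.152.

0.152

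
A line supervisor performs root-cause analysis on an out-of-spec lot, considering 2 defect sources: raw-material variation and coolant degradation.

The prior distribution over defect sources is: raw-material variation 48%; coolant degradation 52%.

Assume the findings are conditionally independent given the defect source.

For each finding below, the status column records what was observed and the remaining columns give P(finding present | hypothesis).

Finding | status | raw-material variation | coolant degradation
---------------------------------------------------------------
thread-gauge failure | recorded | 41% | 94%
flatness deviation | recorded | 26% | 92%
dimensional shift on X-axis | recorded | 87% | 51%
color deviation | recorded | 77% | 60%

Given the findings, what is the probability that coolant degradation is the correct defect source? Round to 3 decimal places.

Multiply each prior by the joint likelihood of the evidence pattern:
  raw-material variation: 0.48 × 0.41 × 0.26 × 0.87 × 0.77 = 0.034277
  coolant degradation: 0.52 × 0.94 × 0.92 × 0.51 × 0.60 = 0.13761
Normalizing constant Z = 0.034277 + 0.13761 = 0.17188.
P(coolant degradation | evidence) = 0.13761 / 0.17188 ≈ 0.801.

0.801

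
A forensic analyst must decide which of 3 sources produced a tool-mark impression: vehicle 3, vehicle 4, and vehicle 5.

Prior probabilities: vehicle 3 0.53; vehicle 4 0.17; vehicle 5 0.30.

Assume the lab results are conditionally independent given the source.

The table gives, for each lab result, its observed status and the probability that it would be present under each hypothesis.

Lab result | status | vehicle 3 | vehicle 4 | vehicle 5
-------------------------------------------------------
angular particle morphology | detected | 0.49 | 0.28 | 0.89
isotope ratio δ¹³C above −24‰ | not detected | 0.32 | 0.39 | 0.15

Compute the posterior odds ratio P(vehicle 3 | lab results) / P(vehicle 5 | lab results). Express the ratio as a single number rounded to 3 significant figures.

Posterior odds equal prior odds times the likelihood ratio; only the two competing hypotheses matter (using 1 − P(present | H) for each absent lab result).
  vehicle 3: 0.53 × 0.49 × (1 − 0.32) = 0.1766
  vehicle 5: 0.30 × 0.89 × (1 − 0.15) = 0.22695
Odds(vehicle 3 : vehicle 5) = 0.1766 / 0.22695 ≈ 0.778.

0.778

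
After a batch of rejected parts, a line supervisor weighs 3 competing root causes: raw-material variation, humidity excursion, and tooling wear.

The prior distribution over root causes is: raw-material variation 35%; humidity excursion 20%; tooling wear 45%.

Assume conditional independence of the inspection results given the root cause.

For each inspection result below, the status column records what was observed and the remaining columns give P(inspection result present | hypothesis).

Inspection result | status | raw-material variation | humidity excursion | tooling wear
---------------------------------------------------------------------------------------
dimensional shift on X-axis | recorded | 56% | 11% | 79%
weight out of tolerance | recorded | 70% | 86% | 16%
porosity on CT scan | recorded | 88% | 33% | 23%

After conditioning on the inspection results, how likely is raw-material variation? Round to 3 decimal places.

0.862

Multiply each prior by the joint likelihood of the inspection result pattern:
  raw-material variation: 0.35 × 0.56 × 0.70 × 0.88 = 0.12074
  humidity excursion: 0.20 × 0.11 × 0.86 × 0.33 = 0.0062436
  tooling wear: 0.45 × 0.79 × 0.16 × 0.23 = 0.013082
The unnormalized weights sum to 0.14006.
P(raw-material variation | evidence) = 0.12074 / 0.14006 ≈ 0.862.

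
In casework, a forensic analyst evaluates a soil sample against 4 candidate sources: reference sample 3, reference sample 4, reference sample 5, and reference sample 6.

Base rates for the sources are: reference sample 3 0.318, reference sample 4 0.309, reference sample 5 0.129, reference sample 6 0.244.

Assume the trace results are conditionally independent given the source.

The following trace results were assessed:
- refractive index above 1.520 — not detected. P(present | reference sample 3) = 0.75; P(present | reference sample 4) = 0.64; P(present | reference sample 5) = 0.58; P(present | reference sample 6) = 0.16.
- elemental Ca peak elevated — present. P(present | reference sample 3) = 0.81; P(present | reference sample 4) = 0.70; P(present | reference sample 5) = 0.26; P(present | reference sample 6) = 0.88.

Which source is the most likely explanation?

By Bayes' rule with conditional independence, the unnormalized weight for each hypothesis is prior × ∏ likelihoods (using 1 − P(present | H) for each absent trace result):
  reference sample 3: 0.318 × (1 − 0.75) × 0.81 = 0.064395
  reference sample 4: 0.309 × (1 − 0.64) × 0.70 = 0.077868
  reference sample 5: 0.129 × (1 − 0.58) × 0.26 = 0.014087
  reference sample 6: 0.244 × (1 − 0.16) × 0.88 = 0.18036
Marginal likelihood of the evidence = 0.33671.
P(reference sample 3 | evidence) ≈ 0.064395 / 0.33671 ≈ 0.191
P(reference sample 4 | evidence) ≈ 0.077868 / 0.33671 ≈ 0.231
P(reference sample 5 | evidence) ≈ 0.014087 / 0.33671 ≈ 0.042
P(reference sample 6 | evidence) ≈ 0.18036 / 0.33671 ≈ 0.536
The largest is 0.536, so reference sample 6 is most probable.

reference sample 6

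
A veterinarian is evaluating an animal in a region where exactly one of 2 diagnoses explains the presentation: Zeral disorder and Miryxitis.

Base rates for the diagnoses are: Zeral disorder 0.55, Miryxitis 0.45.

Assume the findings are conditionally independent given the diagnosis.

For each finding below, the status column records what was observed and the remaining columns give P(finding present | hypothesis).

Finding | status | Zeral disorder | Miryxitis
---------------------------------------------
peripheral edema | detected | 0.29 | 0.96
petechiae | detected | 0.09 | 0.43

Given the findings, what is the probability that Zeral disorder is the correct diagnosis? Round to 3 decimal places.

Multiply each prior by the joint likelihood of the evidence pattern:
  Zeral disorder: 0.55 × 0.29 × 0.09 = 0.014355
  Miryxitis: 0.45 × 0.96 × 0.43 = 0.18576
Normalizing constant Z = 0.014355 + 0.18576 = 0.20012.
P(Zeral disorder | evidence) = 0.014355 / 0.20012 ≈ 0.072.

0.072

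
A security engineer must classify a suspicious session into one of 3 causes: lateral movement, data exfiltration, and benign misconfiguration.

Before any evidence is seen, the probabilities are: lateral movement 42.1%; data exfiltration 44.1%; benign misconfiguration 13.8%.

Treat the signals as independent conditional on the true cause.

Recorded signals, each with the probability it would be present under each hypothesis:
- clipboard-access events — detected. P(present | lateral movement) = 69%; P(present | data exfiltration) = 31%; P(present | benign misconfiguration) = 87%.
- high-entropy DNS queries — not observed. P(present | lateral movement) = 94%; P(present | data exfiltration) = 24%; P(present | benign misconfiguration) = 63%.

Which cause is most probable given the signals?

By Bayes' rule with conditional independence, the unnormalized weight for each hypothesis is prior × ∏ likelihoods (using 1 − P(present | H) for each absent signal):
  lateral movement: 0.421 × 0.69 × (1 − 0.94) = 0.017429
  data exfiltration: 0.441 × 0.31 × (1 − 0.24) = 0.1039
  benign misconfiguration: 0.138 × 0.87 × (1 − 0.63) = 0.044422
Marginal likelihood of the evidence = 0.16575.
P(lateral movement | evidence) ≈ 0.017429 / 0.16575 ≈ 0.105
P(data exfiltration | evidence) ≈ 0.1039 / 0.16575 ≈ 0.627
P(benign misconfiguration | evidence) ≈ 0.044422 / 0.16575 ≈ 0.268
The largest is 0.627, so data exfiltration is most probable.

data exfiltration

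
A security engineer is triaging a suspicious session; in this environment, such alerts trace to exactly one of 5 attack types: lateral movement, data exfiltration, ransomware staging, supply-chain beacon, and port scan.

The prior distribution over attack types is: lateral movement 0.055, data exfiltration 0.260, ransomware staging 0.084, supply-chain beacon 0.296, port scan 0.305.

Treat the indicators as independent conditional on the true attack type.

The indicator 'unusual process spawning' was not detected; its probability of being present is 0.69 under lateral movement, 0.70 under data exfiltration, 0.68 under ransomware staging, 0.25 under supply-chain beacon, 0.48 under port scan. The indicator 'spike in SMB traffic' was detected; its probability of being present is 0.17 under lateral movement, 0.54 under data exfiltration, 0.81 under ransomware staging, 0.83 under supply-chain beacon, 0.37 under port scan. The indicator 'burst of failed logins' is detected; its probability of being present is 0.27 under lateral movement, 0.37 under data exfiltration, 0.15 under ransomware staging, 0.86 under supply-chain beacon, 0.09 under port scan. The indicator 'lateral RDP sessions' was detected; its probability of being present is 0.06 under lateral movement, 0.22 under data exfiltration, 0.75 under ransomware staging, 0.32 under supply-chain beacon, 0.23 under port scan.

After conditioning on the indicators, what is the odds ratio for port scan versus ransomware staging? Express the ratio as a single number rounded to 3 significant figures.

Unnormalized posterior weight (prior times the indicator likelihoods) for each of the two hypotheses (using 1 − P(present | H) for each absent indicator):
  port scan: 0.305 × (1 − 0.48) × 0.37 × 0.09 × 0.23 = 0.0012147
  ransomware staging: 0.084 × (1 − 0.68) × 0.81 × 0.15 × 0.75 = 0.0024494
Posterior odds = 0.0012147 / 0.0024494 ≈ 0.496.

0.496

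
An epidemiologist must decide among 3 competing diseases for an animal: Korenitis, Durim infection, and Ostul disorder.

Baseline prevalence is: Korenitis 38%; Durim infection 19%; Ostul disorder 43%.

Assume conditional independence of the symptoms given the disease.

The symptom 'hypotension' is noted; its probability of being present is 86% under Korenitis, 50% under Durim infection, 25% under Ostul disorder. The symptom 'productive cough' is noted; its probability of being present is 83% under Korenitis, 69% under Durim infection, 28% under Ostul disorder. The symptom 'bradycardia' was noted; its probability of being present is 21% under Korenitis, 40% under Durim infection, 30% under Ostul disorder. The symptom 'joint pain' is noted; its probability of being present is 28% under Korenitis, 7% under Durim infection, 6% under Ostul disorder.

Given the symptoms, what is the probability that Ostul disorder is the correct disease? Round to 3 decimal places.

0.030

For each hypothesis, the unnormalized posterior weight is prior × product of the symptom likelihoods:
  Korenitis: 0.38 × 0.86 × 0.83 × 0.21 × 0.28 = 0.015949
  Durim infection: 0.19 × 0.50 × 0.69 × 0.40 × 0.07 = 0.0018354
  Ostul disorder: 0.43 × 0.25 × 0.28 × 0.30 × 0.06 = 0.0005418
The unnormalized weights sum to 0.018326.
P(Ostul disorder | evidence) = 0.0005418 / 0.018326 ≈ 0.030.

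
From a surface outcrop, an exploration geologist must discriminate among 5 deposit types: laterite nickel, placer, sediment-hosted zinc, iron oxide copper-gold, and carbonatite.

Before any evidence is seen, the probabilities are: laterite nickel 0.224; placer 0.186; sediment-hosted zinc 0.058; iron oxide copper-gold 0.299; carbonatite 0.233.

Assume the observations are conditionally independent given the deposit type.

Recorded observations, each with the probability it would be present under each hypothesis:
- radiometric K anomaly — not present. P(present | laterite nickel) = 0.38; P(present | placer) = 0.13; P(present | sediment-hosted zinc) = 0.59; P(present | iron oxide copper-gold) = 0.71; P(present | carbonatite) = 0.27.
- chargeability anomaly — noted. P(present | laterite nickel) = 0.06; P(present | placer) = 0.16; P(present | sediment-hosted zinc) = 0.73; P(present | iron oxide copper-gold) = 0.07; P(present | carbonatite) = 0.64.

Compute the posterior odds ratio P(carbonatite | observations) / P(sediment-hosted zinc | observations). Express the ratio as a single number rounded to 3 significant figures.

Unnormalized posterior weight (prior times the observation likelihoods) for each of the two hypotheses (using 1 − P(present | H) for each absent observation):
  carbonatite: 0.233 × (1 − 0.27) × 0.64 = 0.10886
  sediment-hosted zinc: 0.058 × (1 − 0.59) × 0.73 = 0.017359
Odds(carbonatite : sediment-hosted zinc) = 0.10886 / 0.017359 ≈ 6.27.

6.27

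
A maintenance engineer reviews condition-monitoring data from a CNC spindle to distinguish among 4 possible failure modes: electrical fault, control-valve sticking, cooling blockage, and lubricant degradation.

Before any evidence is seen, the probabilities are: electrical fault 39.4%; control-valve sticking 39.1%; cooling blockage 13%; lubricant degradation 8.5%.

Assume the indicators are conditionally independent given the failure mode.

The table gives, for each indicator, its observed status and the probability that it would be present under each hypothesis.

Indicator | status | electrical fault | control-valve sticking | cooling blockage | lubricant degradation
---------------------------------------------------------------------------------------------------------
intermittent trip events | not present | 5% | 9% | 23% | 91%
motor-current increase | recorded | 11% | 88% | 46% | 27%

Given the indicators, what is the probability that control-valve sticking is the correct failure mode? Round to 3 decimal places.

For each hypothesis, the unnormalized posterior weight is prior × product of the indicator likelihoods (using 1 − P(present | H) for each absent indicator):
  electrical fault: 0.394 × (1 − 0.05) × 0.11 = 0.041173
  control-valve sticking: 0.391 × (1 − 0.09) × 0.88 = 0.31311
  cooling blockage: 0.130 × (1 − 0.23) × 0.46 = 0.046046
  lubricant degradation: 0.085 × (1 − 0.91) × 0.27 = 0.0020655
Marginal likelihood of the evidence = 0.4024.
P(control-valve sticking | evidence) = 0.31311 / 0.4024 ≈ 0.778.

0.778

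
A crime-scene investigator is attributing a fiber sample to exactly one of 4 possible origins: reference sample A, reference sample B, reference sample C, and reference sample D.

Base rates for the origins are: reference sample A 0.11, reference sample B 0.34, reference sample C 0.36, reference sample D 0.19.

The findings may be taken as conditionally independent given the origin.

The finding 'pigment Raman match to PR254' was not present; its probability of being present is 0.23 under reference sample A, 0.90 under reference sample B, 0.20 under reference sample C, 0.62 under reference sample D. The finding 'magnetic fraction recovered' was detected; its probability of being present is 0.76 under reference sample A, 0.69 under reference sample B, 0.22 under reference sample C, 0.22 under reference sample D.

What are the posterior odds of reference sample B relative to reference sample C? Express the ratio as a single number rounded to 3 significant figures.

Posterior odds equal prior odds times the likelihood ratio; only the two competing hypotheses matter (using 1 − P(present | H) for each absent finding).
  reference sample B: 0.34 × (1 − 0.90) × 0.69 = 0.02346
  reference sample C: 0.36 × (1 − 0.20) × 0.22 = 0.06336
Posterior odds = 0.02346 / 0.06336 ≈ 0.370.

0.370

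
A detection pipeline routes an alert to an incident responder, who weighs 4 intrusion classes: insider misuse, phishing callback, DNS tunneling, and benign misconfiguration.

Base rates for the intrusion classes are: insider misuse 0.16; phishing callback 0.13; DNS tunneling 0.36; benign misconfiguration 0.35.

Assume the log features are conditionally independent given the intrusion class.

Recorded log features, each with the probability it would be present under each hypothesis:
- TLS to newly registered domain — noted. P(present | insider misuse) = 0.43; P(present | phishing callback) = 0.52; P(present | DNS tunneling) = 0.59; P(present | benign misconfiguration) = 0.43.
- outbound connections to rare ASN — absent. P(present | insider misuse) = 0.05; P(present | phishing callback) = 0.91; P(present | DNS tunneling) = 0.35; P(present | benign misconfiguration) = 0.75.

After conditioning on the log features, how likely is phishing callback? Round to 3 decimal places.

0.025

Multiply each prior by the joint likelihood of the log feature pattern (using 1 − P(present | H) for each absent log feature):
  insider misuse: 0.16 × 0.43 × (1 − 0.05) = 0.06536
  phishing callback: 0.13 × 0.52 × (1 − 0.91) = 0.006084
  DNS tunneling: 0.36 × 0.59 × (1 − 0.35) = 0.13806
  benign misconfiguration: 0.35 × 0.43 × (1 − 0.75) = 0.037625
Normalizing constant Z = 0.06536 + 0.006084 + 0.13806 + 0.037625 = 0.24713.
P(phishing callback | evidence) = 0.006084 / 0.24713 ≈ 0.025.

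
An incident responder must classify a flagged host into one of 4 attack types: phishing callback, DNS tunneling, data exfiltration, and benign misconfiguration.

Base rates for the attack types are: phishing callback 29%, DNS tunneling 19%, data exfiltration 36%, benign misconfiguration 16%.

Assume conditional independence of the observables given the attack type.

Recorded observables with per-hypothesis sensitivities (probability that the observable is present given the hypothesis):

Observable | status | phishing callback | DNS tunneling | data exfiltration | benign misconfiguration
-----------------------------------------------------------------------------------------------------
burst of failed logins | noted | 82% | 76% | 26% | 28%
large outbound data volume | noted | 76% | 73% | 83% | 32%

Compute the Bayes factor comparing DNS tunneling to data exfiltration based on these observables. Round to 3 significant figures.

Joint likelihood of the observable pattern under each hypothesis:
  DNS tunneling: 0.76 × 0.73 = 0.5548
  data exfiltration: 0.26 × 0.83 = 0.2158
Bayes factor = 0.5548 / 0.2158 ≈ 2.57

2.57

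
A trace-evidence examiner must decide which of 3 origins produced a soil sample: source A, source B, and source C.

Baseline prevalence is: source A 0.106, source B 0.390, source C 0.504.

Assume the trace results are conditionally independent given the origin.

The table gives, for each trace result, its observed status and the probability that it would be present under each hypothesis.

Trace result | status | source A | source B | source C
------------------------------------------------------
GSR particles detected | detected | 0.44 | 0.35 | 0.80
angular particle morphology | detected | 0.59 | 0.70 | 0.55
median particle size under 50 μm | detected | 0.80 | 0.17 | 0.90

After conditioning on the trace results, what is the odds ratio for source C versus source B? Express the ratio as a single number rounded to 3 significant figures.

Posterior odds equal prior odds times the likelihood ratio; only the two competing hypotheses matter.
  source C: 0.504 × 0.80 × 0.55 × 0.90 = 0.19958
  source B: 0.390 × 0.35 × 0.70 × 0.17 = 0.016243
Posterior odds = 0.19958 / 0.016243 ≈ 12.3.

12.3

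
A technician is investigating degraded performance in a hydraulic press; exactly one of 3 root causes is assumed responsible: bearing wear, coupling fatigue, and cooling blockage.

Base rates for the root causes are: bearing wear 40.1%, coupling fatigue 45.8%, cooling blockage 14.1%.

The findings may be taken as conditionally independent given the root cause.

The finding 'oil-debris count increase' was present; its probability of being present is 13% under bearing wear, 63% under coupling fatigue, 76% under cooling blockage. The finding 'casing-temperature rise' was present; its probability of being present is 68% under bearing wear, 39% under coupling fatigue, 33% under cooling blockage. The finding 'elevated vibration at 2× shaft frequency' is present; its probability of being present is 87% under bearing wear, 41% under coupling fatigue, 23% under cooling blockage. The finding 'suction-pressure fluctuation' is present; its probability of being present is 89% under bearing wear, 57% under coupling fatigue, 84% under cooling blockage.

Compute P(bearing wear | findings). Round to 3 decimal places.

By Bayes' rule with conditional independence, the unnormalized weight for each hypothesis is prior × ∏ likelihoods:
  bearing wear: 0.401 × 0.13 × 0.68 × 0.87 × 0.89 = 0.027448
  coupling fatigue: 0.458 × 0.63 × 0.39 × 0.41 × 0.57 = 0.026298
  cooling blockage: 0.141 × 0.76 × 0.33 × 0.23 × 0.84 = 0.0068321
The unnormalized weights sum to 0.060578.
P(bearing wear | evidence) = 0.027448 / 0.060578 ≈ 0.453.

0.453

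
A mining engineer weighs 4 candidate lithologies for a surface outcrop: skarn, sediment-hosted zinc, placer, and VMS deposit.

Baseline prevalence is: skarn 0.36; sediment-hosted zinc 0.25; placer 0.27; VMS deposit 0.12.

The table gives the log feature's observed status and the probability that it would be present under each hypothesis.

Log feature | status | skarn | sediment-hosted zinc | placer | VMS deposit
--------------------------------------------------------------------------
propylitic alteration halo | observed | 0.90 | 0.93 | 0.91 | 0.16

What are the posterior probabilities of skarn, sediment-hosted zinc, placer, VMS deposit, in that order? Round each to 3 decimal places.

For each hypothesis, the unnormalized posterior weight is prior × likelihood:
  skarn: 0.36 × 0.90 = 0.324
  sediment-hosted zinc: 0.25 × 0.93 = 0.2325
  placer: 0.27 × 0.91 = 0.2457
  VMS deposit: 0.12 × 0.16 = 0.0192
The unnormalized weights sum to 0.8214.
P(skarn | evidence) = 0.324 / 0.8214 ≈ 0.394
P(sediment-hosted zinc | evidence) = 0.2325 / 0.8214 ≈ 0.283
P(placer | evidence) = 0.2457 / 0.8214 ≈ 0.299
P(VMS deposit | evidence) = 0.0192 / 0.8214 ≈ 0.023

0.394, 0.283, 0.299, 0.023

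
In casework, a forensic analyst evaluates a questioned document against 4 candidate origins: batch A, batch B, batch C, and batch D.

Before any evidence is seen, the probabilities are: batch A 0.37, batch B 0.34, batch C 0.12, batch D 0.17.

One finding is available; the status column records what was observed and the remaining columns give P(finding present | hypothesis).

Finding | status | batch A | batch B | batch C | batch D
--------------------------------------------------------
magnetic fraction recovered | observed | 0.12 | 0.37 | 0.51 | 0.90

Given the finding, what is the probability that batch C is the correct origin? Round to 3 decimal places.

0.159

By Bayes' rule, the unnormalized weight for each hypothesis is prior × likelihood:
  batch A: 0.37 × 0.12 = 0.0444
  batch B: 0.34 × 0.37 = 0.1258
  batch C: 0.12 × 0.51 = 0.0612
  batch D: 0.17 × 0.90 = 0.153
Marginal likelihood of the evidence = 0.3844.
P(batch C | evidence) = 0.0612 / 0.3844 ≈ 0.159.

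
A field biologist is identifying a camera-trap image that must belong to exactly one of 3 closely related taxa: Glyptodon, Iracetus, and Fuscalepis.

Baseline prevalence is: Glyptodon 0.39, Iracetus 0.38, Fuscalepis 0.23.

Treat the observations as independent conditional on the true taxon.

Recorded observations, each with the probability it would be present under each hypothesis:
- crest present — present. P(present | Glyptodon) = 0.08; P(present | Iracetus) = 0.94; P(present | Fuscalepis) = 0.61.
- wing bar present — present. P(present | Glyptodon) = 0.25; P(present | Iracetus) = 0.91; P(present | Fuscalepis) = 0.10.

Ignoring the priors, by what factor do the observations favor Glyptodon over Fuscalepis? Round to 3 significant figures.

0.328

Joint likelihood of the evidence pattern under each hypothesis:
  Glyptodon: 0.08 × 0.25 = 0.02
  Fuscalepis: 0.61 × 0.10 = 0.061
Bayes factor = 0.02 / 0.061 ≈ 0.328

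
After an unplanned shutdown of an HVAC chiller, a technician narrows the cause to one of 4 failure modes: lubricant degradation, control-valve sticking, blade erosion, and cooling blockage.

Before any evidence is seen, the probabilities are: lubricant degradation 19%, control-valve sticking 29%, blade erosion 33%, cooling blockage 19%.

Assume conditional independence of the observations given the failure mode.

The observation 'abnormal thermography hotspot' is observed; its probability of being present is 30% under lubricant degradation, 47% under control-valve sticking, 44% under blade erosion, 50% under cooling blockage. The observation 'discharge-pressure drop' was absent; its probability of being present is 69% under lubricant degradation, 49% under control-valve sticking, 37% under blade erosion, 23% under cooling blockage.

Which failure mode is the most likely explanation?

For each hypothesis, the unnormalized posterior weight is prior × product of the observation likelihoods (using 1 − P(present | H) for each absent observation):
  lubricant degradation: 0.19 × 0.30 × (1 − 0.69) = 0.01767
  control-valve sticking: 0.29 × 0.47 × (1 − 0.49) = 0.069513
  blade erosion: 0.33 × 0.44 × (1 − 0.37) = 0.091476
  cooling blockage: 0.19 × 0.50 × (1 − 0.23) = 0.07315
Marginal likelihood of the evidence = 0.25181.
P(lubricant degradation | evidence) ≈ 0.01767 / 0.25181 ≈ 0.070
P(control-valve sticking | evidence) ≈ 0.069513 / 0.25181 ≈ 0.276
P(blade erosion | evidence) ≈ 0.091476 / 0.25181 ≈ 0.363
P(cooling blockage | evidence) ≈ 0.07315 / 0.25181 ≈ 0.290
The largest is 0.363, so blade erosion is most probable.

blade erosion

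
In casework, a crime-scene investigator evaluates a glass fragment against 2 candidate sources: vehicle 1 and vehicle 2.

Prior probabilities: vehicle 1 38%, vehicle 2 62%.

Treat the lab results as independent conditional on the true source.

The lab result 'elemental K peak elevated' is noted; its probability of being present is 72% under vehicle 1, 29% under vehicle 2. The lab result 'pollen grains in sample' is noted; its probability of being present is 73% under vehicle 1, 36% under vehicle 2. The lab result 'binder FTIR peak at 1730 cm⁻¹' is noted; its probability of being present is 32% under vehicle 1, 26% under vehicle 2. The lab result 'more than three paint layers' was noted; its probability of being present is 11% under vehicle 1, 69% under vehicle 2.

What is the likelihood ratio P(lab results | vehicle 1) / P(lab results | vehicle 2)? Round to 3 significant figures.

0.988

Take the product of per-lab result likelihoods under each hypothesis, then divide.
  vehicle 1: 0.72 × 0.73 × 0.32 × 0.11 = 0.018501
  vehicle 2: 0.29 × 0.36 × 0.26 × 0.69 = 0.018729
Bayes factor = 0.018501 / 0.018729 ≈ 0.988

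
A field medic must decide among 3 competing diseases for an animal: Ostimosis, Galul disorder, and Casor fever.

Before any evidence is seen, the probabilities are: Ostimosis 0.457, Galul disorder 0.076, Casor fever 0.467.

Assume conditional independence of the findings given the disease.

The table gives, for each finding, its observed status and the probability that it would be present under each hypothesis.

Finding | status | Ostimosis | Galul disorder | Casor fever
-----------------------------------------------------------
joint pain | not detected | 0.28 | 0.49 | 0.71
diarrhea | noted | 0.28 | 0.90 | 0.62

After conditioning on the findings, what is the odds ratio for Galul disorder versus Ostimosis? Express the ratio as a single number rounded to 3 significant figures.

Posterior odds equal prior odds times the likelihood ratio; only the two competing hypotheses matter (using 1 − P(present | H) for each absent finding).
  Galul disorder: 0.076 × (1 − 0.49) × 0.90 = 0.034884
  Ostimosis: 0.457 × (1 − 0.28) × 0.28 = 0.092131
Odds(Galul disorder : Ostimosis) = 0.034884 / 0.092131 ≈ 0.379.

0.379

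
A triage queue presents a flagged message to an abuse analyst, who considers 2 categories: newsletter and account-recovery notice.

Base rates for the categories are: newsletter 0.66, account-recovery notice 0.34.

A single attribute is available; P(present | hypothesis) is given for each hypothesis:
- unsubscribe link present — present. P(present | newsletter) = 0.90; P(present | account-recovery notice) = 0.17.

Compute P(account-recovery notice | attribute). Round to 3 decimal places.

0.089

Multiply each prior by the likelihood of the attribute:
  newsletter: 0.66 × 0.90 = 0.594
  account-recovery notice: 0.34 × 0.17 = 0.0578
The unnormalized weights sum to 0.6518.
P(account-recovery notice | evidence) = 0.0578 / 0.6518 ≈ 0.089.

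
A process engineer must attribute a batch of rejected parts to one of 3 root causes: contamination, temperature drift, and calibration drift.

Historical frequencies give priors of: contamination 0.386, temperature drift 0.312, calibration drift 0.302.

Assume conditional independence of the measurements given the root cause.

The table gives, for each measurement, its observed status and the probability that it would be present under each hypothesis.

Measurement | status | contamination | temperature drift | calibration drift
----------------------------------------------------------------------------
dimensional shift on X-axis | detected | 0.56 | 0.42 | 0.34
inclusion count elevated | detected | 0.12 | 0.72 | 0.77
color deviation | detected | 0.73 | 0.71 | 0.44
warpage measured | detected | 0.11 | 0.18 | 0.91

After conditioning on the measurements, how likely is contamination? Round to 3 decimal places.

Multiply each prior by the joint likelihood of the measurement pattern:
  contamination: 0.386 × 0.56 × 0.12 × 0.73 × 0.11 = 0.0020829
  temperature drift: 0.312 × 0.42 × 0.72 × 0.71 × 0.18 = 0.012058
  calibration drift: 0.302 × 0.34 × 0.77 × 0.44 × 0.91 = 0.031657
The unnormalized weights sum to 0.045798.
P(contamination | evidence) = 0.0020829 / 0.045798 ≈ 0.045.

0.045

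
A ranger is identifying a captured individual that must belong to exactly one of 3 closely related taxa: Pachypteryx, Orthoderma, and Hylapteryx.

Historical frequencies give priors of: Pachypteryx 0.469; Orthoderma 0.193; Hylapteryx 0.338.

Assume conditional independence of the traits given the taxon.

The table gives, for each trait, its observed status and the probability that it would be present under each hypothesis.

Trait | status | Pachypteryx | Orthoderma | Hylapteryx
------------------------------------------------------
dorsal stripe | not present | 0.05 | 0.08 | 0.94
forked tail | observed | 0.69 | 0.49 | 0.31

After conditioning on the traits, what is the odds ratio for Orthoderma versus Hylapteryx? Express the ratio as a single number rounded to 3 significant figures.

13.8

Posterior odds equal prior odds times the likelihood ratio; only the two competing hypotheses matter (using 1 − P(present | H) for each absent trait).
  Orthoderma: 0.193 × (1 − 0.08) × 0.49 = 0.087004
  Hylapteryx: 0.338 × (1 − 0.94) × 0.31 = 0.0062868
Posterior odds = 0.087004 / 0.0062868 ≈ 13.8.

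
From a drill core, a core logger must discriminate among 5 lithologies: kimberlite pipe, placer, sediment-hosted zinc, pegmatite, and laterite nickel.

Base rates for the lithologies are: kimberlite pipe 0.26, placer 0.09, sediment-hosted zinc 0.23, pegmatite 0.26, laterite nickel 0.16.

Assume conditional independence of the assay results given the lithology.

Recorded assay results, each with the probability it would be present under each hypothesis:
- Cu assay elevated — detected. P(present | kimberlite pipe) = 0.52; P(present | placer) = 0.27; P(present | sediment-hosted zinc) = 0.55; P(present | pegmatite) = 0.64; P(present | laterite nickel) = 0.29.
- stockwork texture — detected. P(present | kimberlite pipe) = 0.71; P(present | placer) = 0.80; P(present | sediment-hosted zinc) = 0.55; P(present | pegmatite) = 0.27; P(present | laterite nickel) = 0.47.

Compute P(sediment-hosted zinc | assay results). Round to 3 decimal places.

Multiply each prior by the joint likelihood of the assay result pattern:
  kimberlite pipe: 0.26 × 0.52 × 0.71 = 0.095992
  placer: 0.09 × 0.27 × 0.80 = 0.01944
  sediment-hosted zinc: 0.23 × 0.55 × 0.55 = 0.069575
  pegmatite: 0.26 × 0.64 × 0.27 = 0.044928
  laterite nickel: 0.16 × 0.29 × 0.47 = 0.021808
Normalizing constant Z = 0.095992 + 0.01944 + 0.069575 + 0.044928 + 0.021808 = 0.25174.
P(sediment-hosted zinc | evidence) = 0.069575 / 0.25174 ≈ 0.276.

0.276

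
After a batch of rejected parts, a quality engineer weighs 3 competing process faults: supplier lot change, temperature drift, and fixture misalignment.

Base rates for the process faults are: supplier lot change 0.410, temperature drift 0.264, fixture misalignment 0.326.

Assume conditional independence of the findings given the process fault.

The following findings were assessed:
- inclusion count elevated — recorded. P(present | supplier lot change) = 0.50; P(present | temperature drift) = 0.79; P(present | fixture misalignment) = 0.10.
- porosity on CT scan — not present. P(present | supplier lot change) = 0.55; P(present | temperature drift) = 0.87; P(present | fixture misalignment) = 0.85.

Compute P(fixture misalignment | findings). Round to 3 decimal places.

0.039

Multiply each prior by the joint likelihood of the evidence pattern (using 1 − P(present | H) for each absent finding):
  supplier lot change: 0.410 × 0.50 × (1 − 0.55) = 0.09225
  temperature drift: 0.264 × 0.79 × (1 − 0.87) = 0.027113
  fixture misalignment: 0.326 × 0.10 × (1 − 0.85) = 0.00489
Marginal likelihood of the evidence = 0.12425.
P(fixture misalignment | evidence) = 0.00489 / 0.12425 ≈ 0.039.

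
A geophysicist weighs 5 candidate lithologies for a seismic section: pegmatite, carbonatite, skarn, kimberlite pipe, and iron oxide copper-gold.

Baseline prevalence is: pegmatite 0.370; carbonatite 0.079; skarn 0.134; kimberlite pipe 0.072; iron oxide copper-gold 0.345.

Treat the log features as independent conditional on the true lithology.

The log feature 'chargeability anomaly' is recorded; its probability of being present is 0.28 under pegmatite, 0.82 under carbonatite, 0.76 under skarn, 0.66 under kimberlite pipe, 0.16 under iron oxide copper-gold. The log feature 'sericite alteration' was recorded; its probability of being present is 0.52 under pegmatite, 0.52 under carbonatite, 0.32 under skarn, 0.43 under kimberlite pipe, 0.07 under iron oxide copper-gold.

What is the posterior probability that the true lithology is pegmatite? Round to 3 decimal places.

0.373

By Bayes' rule with conditional independence, the unnormalized weight for each hypothesis is prior × ∏ likelihoods:
  pegmatite: 0.370 × 0.28 × 0.52 = 0.053872
  carbonatite: 0.079 × 0.82 × 0.52 = 0.033686
  skarn: 0.134 × 0.76 × 0.32 = 0.032589
  kimberlite pipe: 0.072 × 0.66 × 0.43 = 0.020434
  iron oxide copper-gold: 0.345 × 0.16 × 0.07 = 0.003864
Marginal likelihood of the evidence = 0.14444.
P(pegmatite | evidence) = 0.053872 / 0.14444 ≈ 0.373.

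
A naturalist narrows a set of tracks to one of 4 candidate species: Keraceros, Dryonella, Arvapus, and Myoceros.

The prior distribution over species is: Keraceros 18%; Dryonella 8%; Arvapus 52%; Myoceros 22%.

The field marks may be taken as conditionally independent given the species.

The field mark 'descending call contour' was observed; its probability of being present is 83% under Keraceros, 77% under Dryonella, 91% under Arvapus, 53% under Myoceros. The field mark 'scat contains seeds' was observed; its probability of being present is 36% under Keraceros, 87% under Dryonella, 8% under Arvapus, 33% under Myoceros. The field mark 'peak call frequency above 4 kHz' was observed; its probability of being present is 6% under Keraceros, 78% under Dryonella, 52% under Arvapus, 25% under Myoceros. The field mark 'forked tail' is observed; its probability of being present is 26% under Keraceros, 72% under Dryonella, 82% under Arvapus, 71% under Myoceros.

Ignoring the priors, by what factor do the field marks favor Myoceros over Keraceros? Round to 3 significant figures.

The Bayes factor is the ratio of the joint likelihoods of the field mark pattern under the two hypotheses.
  Myoceros: 0.53 × 0.33 × 0.25 × 0.71 = 0.031045
  Keraceros: 0.83 × 0.36 × 0.06 × 0.26 = 0.0046613
Bayes factor = 0.031045 / 0.0046613 ≈ 6.66

6.66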